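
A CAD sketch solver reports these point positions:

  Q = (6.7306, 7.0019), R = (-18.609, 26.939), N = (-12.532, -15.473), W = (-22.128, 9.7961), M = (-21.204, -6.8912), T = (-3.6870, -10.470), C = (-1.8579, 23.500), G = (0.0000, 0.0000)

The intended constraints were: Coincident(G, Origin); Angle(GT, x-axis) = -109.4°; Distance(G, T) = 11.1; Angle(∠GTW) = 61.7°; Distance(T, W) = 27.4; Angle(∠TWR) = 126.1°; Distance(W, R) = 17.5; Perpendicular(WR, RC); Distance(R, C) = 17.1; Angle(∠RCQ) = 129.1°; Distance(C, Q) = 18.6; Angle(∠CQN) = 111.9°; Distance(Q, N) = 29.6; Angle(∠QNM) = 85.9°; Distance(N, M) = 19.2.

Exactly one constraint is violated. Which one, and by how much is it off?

Distance(N, M) = 19.2 — off by 7.00.

G = (0.00, 0.00) ✓; GT at -109.4° ✓; |GT| = 11.10 ✓; ∠GTW = 61.70° ✓; |TW| = 27.40 ✓; ∠TWR = 126.1° ✓; |WR| = 17.50 ✓; ∠(WR, RC) = 90.00° ✓; |RC| = 17.10 ✓; ∠RCQ = 129.1° ✓; |CQ| = 18.60 ✓; ∠CQN = 111.9° ✓; |QN| = 29.60 ✓; ∠QNM = 85.90° ✓; |NM| = 12.20 ✗.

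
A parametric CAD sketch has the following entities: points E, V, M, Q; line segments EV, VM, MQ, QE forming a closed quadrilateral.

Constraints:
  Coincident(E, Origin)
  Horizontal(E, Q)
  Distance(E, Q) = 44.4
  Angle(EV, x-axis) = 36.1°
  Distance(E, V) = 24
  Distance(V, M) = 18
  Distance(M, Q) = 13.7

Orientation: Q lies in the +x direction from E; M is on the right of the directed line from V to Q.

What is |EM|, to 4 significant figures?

30.70

Checks: |VM| = 18.00 ✓; |MQ| = 13.70 ✓.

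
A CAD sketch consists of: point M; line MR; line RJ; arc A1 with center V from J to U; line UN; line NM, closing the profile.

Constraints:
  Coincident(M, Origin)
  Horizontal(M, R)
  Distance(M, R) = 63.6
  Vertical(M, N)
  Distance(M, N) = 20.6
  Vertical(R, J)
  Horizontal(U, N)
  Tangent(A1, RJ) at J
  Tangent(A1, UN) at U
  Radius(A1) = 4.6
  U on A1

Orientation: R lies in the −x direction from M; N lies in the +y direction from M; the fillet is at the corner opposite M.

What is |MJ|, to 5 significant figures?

65.582

The virtual corner opposite M is at (-63.600, 20.600). Since A1 is tangent to RJ there, VJ ⟂ RJ and the tangent condition forces VU to be normal to UN, with radius 4.6, so the center V sits 4.6 in from both sides at V = (-59.000, 16.000). That places the tangent points at J = (-63.600, 16.000) on RJ and U = (-59.000, 20.600) on UN. Then |MJ| = |J − M| = 65.582.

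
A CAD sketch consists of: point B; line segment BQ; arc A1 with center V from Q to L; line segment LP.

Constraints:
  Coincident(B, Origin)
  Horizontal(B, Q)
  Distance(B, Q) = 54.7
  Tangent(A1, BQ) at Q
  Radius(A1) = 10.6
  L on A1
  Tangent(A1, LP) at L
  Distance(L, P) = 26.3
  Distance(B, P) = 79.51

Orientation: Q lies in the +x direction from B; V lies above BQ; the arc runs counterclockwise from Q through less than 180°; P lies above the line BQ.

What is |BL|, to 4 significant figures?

65.28

B is at the origin; B and Q share the same y with |BQ| = 54.7 and Q on the +x side, so Q = (54.70, 0.000). A1 meets BQ tangentially, so VQ is at right angles to BQ, so V = Q + (0, 10.6) = (54.70, 10.60). Since VL ⟂ LP (tangency), |VP| = √(10.6² + 26.3²) = 28.36 regardless of where L sits on A1. So P lies on both circle(B, 79.51) and circle(V, 28.36); the above-BQ intersection is P = (72.48, 32.69). L is the foot of the tangent from P: L = (64.84, 7.522).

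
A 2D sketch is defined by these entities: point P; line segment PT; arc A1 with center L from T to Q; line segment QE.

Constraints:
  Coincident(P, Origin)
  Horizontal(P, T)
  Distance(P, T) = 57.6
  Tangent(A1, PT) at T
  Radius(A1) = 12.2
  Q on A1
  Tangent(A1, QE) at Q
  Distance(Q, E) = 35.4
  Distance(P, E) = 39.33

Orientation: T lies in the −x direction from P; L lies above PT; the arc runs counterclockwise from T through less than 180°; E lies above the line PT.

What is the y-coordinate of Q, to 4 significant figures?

4.064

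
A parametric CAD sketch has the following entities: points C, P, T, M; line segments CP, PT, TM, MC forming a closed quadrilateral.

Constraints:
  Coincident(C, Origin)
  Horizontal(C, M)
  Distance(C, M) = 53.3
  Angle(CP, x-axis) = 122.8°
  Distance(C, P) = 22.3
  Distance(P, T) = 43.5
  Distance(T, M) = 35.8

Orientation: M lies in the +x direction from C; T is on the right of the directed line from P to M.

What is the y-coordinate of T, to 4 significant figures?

-11.34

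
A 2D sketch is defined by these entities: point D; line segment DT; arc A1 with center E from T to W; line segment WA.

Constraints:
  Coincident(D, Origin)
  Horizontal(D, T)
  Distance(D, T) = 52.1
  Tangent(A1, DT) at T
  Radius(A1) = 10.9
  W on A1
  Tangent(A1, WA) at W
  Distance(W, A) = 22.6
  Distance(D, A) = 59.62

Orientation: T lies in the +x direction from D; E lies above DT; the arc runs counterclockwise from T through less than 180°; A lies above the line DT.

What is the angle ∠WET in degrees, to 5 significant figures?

125.60°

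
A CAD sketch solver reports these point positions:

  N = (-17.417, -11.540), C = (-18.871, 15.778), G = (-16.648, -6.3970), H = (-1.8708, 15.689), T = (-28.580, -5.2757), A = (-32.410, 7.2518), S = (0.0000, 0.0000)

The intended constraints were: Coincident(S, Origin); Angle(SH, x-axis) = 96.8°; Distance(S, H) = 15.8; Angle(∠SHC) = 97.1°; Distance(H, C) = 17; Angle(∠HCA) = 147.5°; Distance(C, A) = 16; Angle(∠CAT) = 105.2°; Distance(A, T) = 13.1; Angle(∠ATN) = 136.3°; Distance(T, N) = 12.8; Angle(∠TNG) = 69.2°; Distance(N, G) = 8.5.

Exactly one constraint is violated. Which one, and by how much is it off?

Distance(N, G) = 8.5 — off by 3.30.

S = (0.00, 0.00) ✓; SH at 96.80° ✓; |SH| = 15.80 ✓; ∠SHC = 97.10° ✓; |HC| = 17.00 ✓; ∠HCA = 147.5° ✓; |CA| = 16.00 ✓; ∠CAT = 105.2° ✓; |AT| = 13.10 ✓; ∠ATN = 136.3° ✓; |TN| = 12.80 ✓; ∠TNG = 69.20° ✓; |NG| = 5.200 ✗.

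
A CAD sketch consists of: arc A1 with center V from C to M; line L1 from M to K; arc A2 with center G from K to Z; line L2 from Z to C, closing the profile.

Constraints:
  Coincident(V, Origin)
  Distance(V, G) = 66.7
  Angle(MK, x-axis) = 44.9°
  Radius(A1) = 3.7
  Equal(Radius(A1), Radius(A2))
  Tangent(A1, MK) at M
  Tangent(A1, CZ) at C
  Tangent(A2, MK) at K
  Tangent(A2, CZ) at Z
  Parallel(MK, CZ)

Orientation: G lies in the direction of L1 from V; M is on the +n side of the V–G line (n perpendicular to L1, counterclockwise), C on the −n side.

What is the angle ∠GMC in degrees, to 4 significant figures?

86.82°

V is at the origin and G lies 66.7 along u from V, so G = 66.7·u = (47.25, 47.08). Tangency of A1 to both parallel lines with radius 3.7 puts M and C at V ± 3.7·n: M = (-2.612, 2.621), C = (2.612, -2.621). Then cos ∠GMC = MG·MC / (|MG||MC|), giving 86.82°.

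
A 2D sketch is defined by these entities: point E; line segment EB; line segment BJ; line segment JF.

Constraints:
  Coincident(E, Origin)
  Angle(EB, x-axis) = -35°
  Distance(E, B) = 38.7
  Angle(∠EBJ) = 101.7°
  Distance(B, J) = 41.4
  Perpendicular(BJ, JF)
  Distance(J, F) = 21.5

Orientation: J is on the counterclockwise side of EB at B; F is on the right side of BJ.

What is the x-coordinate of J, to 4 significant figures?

61.83

E is at the origin; EB runs at -35.0° with length 38.7, so B = 38.7·(cos -35.0°, sin -35.0°) = (31.70, -22.20). ∠EBJ = 101.7°, so BJ runs at -35.0° + (180° − 101.7°) = 43.30° from the x-axis; with |BJ| = 41.4, J = B + 41.4·(cos 43.30°, sin 43.30°) = (61.83, 6.195). So J.x = 61.83.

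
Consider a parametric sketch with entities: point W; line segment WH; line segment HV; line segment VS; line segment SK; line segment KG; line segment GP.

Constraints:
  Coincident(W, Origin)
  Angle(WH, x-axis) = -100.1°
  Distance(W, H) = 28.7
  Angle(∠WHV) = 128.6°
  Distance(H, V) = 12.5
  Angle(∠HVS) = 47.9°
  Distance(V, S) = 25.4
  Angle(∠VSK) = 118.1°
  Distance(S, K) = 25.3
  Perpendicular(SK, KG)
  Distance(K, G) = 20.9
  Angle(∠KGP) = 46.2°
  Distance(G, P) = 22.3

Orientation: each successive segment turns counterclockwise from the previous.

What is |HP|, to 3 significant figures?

16.6

W is at the origin; WH runs at -100.1° with length 28.7, so H = (-5.03, -28.3). ∠WHV = 128.6° gives HV at -48.7° from the x-axis; with |HV| = 12.5, V = (3.22, -37.6). ∠HVS = 47.9° gives VS at 83.4° from the x-axis; with |VS| = 25.4, S = (6.14, -12.4). ∠VSK = 118.1° gives SK at 145° from the x-axis; with |SK| = 25.3, K = (-14.7, 1.99). The perpendicularity gives KG at right angles to SK, so KG runs at -125°; with |KG| = 20.9, G = (-26.6, -15.2). ∠KGP = 46.2° gives GP at 9.10° from the x-axis; with |GP| = 22.3, P = (-4.54, -11.7). Then |HP| = |P − H| = 16.6.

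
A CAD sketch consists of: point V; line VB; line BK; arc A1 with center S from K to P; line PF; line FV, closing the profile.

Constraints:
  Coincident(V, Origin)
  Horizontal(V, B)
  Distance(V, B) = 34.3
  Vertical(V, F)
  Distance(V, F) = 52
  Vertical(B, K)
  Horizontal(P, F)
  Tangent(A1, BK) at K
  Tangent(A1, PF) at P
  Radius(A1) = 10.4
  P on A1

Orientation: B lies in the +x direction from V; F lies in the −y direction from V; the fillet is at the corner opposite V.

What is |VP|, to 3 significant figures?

57.2

The virtual corner opposite V is at (34.3, -52.0). The tangent condition forces SK to be normal to BK and A1 meets PF tangentially, so SP is at right angles to PF, with radius 10.4, so the center S sits 10.4 in from both sides at S = (23.9, -41.6). That places the tangent points at K = (34.3, -41.6) on BK and P = (23.9, -52.0) on PF. Then |VP| = |P − V| = 57.2.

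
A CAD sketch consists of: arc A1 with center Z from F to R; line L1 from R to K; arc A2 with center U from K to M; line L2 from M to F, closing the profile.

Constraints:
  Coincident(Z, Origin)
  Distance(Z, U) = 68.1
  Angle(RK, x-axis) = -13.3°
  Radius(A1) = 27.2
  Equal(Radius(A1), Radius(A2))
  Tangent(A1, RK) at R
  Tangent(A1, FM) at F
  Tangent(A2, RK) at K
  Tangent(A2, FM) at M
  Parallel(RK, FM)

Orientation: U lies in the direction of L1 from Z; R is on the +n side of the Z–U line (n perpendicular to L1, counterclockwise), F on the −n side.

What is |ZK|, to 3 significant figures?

73.3

The slot axis is L1's direction at -13.3°, so u = (cos -13.3°, sin -13.3°) = (0.973, -0.230) and n = (−sin -13.3°, cos -13.3°) = (0.230, 0.973). Z is at the origin and U lies 68.1 along u from Z, so U = 68.1·u = (66.3, -15.7). Tangency of A1 to both parallel lines with radius 27.2 puts R and F at Z ± 27.2·n: R = (6.26, 26.5), F = (-6.26, -26.5). Equal radii place K and M the same way about U: K = U + 27.2·n = (72.5, 10.8), M = U − 27.2·n = (60.0, -42.1). Then |ZK| = |K − Z| = 73.3.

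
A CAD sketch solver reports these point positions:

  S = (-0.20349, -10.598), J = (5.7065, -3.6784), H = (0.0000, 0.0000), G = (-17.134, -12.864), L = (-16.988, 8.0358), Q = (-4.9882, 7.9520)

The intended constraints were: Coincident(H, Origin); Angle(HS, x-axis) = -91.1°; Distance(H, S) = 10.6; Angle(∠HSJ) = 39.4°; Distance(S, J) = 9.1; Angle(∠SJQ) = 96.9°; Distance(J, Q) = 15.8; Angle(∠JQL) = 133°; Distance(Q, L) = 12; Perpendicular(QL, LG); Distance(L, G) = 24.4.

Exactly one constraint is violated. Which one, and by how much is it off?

Distance(L, G) = 24.4 — off by 3.50.

H = (0.00, 0.00) ✓; HS at -91.10° ✓; |HS| = 10.60 ✓; ∠HSJ = 39.40° ✓; |SJ| = 9.100 ✓; ∠SJQ = 96.90° ✓; |JQ| = 15.80 ✓; ∠JQL = 133.0° ✓; |QL| = 12.00 ✓; ∠(QL, LG) = 90.00° ✓; |LG| = 20.90 ✗.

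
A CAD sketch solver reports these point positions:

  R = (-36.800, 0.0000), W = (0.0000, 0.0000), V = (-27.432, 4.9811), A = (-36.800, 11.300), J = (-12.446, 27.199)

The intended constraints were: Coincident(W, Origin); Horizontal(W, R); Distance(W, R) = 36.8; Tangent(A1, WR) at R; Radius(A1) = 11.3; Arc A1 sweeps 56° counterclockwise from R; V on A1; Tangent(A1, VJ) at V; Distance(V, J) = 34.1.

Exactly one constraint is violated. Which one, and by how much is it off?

Distance(V, J) = 34.1 — off by 7.30.

W = (0.00, 0.00) ✓; W.y = 0.00, R.y = 0.00 ✓; |WR| = 36.80 ✓; ∠(AR, RW) = 90.00° ✓; |AR| = 11.30 ✓; bearing(A→V) − bearing(A→R) = 56.00° ✓; |AV| = 11.30 ✓; ∠(AV, VJ) = 90.00° ✓; |VJ| = 26.80 ✗.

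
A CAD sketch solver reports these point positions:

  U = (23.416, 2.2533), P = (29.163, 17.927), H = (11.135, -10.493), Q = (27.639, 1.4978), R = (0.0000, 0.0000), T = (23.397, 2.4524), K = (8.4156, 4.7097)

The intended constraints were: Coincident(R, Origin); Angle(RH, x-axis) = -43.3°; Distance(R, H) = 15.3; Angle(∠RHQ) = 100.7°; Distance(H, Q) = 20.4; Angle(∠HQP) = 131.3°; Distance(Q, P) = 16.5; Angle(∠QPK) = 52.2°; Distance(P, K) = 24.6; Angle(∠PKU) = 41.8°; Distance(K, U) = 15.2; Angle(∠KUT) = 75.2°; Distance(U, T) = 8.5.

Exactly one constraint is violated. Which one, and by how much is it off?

Distance(U, T) = 8.5 — off by 8.30.

R = (0.00, 0.00) ✓; RH at -43.30° ✓; |RH| = 15.30 ✓; ∠RHQ = 100.7° ✓; |HQ| = 20.40 ✓; ∠HQP = 131.3° ✓; |QP| = 16.50 ✓; ∠QPK = 52.20° ✓; |PK| = 24.60 ✓; ∠PKU = 41.80° ✓; |KU| = 15.20 ✓; ∠KUT = 75.25° ✓; |UT| = 0.2000 ✗.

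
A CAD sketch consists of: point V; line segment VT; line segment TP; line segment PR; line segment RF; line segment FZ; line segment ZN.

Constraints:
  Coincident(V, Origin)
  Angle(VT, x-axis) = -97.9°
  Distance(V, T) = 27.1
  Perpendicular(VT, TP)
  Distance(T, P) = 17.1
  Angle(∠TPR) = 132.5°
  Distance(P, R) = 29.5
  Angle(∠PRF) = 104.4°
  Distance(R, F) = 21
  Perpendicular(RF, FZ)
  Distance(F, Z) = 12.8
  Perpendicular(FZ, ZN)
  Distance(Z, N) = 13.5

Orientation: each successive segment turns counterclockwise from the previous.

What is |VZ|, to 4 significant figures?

15.74

V is at the origin; VT runs at -97.9° with length 27.1, so T = (-3.725, -26.84). VT is perpendicular to TP, so TP runs at -7.900°; with |TP| = 17.1, P = (13.21, -29.19). ∠TPR = 132.5° gives PR at 39.60° from the x-axis; with |PR| = 29.5, R = (35.94, -10.39). ∠PRF = 104.4° gives RF at 115.2° from the x-axis; with |RF| = 21.0, F = (27.00, 8.612). RF ⟂ FZ, so FZ runs at -154.8°; with |FZ| = 12.8, Z = (15.42, 3.162). Then |VZ| = |Z − V| = 15.74.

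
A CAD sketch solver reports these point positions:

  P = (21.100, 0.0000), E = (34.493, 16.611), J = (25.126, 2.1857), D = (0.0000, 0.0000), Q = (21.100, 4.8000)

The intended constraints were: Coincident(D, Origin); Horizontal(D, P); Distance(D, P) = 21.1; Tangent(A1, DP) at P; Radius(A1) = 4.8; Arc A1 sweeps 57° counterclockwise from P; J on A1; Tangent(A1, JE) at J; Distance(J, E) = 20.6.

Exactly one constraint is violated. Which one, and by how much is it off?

Distance(J, E) = 20.6 — off by 3.40.

D = (0.00, 0.00) ✓; D.y = 0.00, P.y = 0.00 ✓; |DP| = 21.10 ✓; ∠(QP, PD) = 90.00° ✓; |QP| = 4.800 ✓; bearing(Q→J) − bearing(Q→P) = 57.00° ✓; |QJ| = 4.800 ✓; ∠(QJ, JE) = 90.00° ✓; |JE| = 17.20 ✗.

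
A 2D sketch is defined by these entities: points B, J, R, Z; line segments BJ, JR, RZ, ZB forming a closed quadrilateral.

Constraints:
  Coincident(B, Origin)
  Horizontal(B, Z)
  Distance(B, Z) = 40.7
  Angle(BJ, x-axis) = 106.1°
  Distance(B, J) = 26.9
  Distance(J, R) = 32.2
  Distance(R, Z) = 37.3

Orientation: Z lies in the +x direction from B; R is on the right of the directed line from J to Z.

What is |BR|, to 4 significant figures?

5.702

Checks: |JR| = 32.20 ✓; |RZ| = 37.30 ✓.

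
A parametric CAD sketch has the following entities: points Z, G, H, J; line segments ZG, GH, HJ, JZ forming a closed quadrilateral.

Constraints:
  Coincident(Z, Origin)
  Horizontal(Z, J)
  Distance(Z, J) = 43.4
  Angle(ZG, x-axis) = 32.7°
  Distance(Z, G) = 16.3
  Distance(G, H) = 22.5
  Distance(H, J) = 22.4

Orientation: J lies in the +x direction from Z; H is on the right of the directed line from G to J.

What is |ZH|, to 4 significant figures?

26.49

Z is at the origin; ZJ is horizontal with |ZJ| = 43.4 and J in +x, so J = (43.4, 0). ZG runs at 32.7° with |ZG| = 16.3, so G = (13.72, 8.806). H is determined by |GH| = 22.5 and |HJ| = 22.4 together: it lies at the intersection of circle(G, 22.5) and circle(J, 22.4). With |GJ| = 30.96, the foot of the radical line on GJ is 15.55 from G and the perpendicular offset is √(22.5² − 15.55²) = 16.26. Taking the right-of-GJ solution: H = (24.00, -11.20).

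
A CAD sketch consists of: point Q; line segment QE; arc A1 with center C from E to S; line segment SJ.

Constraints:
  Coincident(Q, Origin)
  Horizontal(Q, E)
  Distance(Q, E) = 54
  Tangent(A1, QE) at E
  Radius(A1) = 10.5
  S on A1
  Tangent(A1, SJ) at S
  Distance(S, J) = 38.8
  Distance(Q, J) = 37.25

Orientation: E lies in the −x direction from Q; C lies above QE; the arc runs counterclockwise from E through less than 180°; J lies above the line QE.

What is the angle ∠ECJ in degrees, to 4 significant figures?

121.6°

Checks: |CS| = 10.50 ✓; ∠(CS, SJ) = 90.00° ✓; |SJ| = 38.80 ✓; |QJ| = 37.25 ✓.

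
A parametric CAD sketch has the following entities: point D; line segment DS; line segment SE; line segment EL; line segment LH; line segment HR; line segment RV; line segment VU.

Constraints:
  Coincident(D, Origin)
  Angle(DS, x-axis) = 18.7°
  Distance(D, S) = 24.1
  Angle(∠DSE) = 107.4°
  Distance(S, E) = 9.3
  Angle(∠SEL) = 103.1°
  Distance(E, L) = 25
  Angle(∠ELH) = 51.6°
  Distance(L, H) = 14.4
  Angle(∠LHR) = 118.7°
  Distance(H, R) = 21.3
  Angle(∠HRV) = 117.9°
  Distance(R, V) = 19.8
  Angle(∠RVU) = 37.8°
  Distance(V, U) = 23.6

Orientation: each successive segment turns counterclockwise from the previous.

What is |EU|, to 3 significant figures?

8.69

D is at the origin; DS runs at 18.7° with length 24.1, so S = (22.8, 7.73). ∠DSE = 107.4° gives SE at 91.3° from the x-axis; with |SE| = 9.3, E = (22.6, 17.0). ∠SEL = 103.1° gives EL at 168° from the x-axis; with |EL| = 25.0, L = (-1.85, 22.1). ∠ELH = 51.6° gives LH at -63.4° from the x-axis; with |LH| = 14.4, H = (4.59, 9.26). ∠LHR = 118.7° gives HR at -2.10° from the x-axis; with |HR| = 21.3, R = (25.9, 8.48). ∠HRV = 117.9° gives RV at 60.0° from the x-axis; with |RV| = 19.8, V = (35.8, 25.6). ∠RVU = 37.8° gives VU at -158° from the x-axis; with |VU| = 23.6, U = (13.9, 16.7). Then |EU| = |U − E| = 8.69.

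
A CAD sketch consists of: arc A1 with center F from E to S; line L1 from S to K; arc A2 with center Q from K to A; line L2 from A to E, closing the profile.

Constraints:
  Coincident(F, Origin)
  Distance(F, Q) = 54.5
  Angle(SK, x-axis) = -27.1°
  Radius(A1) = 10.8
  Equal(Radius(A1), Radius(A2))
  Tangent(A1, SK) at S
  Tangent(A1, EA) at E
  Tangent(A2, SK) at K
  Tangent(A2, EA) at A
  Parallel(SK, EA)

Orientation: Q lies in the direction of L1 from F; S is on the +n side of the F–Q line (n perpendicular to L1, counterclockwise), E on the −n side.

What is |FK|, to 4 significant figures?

55.56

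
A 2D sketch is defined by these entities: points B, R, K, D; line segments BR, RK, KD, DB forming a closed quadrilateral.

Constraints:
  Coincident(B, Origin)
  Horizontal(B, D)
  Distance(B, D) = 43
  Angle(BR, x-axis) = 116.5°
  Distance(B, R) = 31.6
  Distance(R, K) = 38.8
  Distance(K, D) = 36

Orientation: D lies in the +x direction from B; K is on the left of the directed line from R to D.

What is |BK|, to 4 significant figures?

39.54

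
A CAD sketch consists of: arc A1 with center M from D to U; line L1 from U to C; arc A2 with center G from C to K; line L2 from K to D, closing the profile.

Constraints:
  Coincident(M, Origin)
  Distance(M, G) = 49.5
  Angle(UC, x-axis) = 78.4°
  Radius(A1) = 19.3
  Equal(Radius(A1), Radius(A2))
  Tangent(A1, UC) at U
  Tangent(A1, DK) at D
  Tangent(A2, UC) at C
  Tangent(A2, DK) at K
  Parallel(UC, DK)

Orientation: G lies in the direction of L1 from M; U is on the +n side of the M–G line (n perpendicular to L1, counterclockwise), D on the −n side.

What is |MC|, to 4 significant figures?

53.13

Tangency of A1 to both parallel lines with radius 19.3 puts U and D at M ± 19.3·n: U = (-18.91, 3.881), D = (18.91, -3.881). Equal radii place C and K the same way about G: C = G + 19.3·n = (-8.952, 52.37), K = G − 19.3·n = (28.86, 44.61). Then |MC| = |C − M| = 53.13.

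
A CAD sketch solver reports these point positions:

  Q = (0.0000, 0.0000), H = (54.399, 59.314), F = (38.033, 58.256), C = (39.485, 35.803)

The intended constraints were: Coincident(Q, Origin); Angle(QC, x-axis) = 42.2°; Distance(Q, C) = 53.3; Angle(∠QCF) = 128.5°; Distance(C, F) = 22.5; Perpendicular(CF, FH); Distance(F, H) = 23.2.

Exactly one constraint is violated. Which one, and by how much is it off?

Distance(F, H) = 23.2 — off by 6.80.

Q = (0.00, 0.00) ✓; QC at 42.20° ✓; |QC| = 53.30 ✓; ∠QCF = 128.5° ✓; |CF| = 22.50 ✓; ∠(CF, FH) = 90.00° ✓; |FH| = 16.40 ✗.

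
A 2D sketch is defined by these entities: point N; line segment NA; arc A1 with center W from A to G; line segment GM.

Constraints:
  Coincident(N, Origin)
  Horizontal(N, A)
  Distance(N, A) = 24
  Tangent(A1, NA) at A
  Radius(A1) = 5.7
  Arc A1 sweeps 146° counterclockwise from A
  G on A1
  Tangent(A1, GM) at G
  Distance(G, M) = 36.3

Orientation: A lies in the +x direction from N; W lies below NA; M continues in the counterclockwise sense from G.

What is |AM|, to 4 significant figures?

40.84

N is at the origin; N and A share the same y with |NA| = 24.0 and A on the +x side, so A = (24.00, 0.000). A1 meets NA tangentially, so WA is at right angles to NA, so W = A + (0, -5.7) = (24.00, -5.700). On A1, A sits at bearing 90° from W; a 146° counterclockwise sweep puts G at bearing 236°, so G = W + 5.7·(cos 236°, sin 236°) = (20.81, -10.43). Since A1 is tangent to GM there, WG ⟂ GM, so GM runs along (−sin 236°, cos 236°); with |GM| = 36.3, M = (50.91, -30.72). Then |AM| = |M − A| = 40.84.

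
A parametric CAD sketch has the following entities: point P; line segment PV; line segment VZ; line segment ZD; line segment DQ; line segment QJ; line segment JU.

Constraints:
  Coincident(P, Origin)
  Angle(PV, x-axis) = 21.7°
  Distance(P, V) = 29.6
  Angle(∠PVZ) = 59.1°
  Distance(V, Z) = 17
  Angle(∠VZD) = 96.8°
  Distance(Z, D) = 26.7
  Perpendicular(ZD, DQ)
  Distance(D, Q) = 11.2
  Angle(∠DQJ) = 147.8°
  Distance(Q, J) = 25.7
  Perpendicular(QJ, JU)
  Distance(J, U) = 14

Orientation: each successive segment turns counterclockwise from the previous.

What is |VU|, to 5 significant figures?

9.1721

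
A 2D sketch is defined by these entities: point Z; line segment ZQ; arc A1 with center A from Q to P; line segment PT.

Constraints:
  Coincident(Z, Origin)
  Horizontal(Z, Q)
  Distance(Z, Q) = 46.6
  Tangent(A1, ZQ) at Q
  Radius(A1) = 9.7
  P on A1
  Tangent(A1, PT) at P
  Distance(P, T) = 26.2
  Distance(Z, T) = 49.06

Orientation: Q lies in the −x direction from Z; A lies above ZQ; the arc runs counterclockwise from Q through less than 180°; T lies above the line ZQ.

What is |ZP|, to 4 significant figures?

37.97

Z is at the origin; ZQ is horizontal with |ZQ| = 46.6 and Q on the −x side, so Q = (-46.60, 0.000). A1 meets ZQ tangentially, so AQ is at right angles to ZQ, so A = Q + (0, 9.7) = (-46.60, 9.700). Since AP ⟂ PT (tangency), |AT| = √(9.7² + 26.2²) = 27.94 regardless of where P sits on A1. So T lies on both circle(Z, 49.06) and circle(A, 27.94); the above-ZQ intersection is T = (-34.50, 34.88). P is the foot of the tangent from T: P = (-36.94, 8.795).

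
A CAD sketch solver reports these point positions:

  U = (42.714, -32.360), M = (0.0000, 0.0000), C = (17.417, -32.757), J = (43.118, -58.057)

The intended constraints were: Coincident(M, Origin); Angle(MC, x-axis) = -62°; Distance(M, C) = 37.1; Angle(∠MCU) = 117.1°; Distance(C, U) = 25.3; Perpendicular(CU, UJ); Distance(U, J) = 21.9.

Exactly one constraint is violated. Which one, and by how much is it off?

Distance(U, J) = 21.9 — off by 3.80.

M = (0.00, 0.00) ✓; MC at -62.00° ✓; |MC| = 37.10 ✓; ∠MCU = 117.1° ✓; |CU| = 25.30 ✓; ∠(CU, UJ) = 90.00° ✓; |UJ| = 25.70 ✗.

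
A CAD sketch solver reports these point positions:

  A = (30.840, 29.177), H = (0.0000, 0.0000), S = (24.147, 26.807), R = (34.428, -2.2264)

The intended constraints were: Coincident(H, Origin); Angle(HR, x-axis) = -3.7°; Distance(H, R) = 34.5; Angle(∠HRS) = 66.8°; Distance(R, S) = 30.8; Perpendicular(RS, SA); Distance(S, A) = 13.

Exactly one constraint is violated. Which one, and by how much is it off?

Distance(S, A) = 13 — off by 5.90.

H = (0.00, 0.00) ✓; HR at -3.700° ✓; |HR| = 34.50 ✓; ∠HRS = 66.80° ✓; |RS| = 30.80 ✓; ∠(RS, SA) = 90.00° ✓; |SA| = 7.100 ✗.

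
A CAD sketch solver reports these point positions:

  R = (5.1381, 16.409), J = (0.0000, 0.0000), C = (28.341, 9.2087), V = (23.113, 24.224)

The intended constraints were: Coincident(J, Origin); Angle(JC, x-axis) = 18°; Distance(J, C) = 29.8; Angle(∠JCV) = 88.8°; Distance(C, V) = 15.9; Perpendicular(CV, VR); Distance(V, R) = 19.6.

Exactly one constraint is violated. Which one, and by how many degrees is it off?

Perpendicular(CV, VR) — off by 4.30°.

J = (0.00, 0.00) ✓; JC at 18.00° ✓; |JC| = 29.80 ✓; ∠JCV = 88.80° ✓; |CV| = 15.90 ✓; ∠(CV, VR) = 94.30° ✗; |VR| = 19.60 ✓.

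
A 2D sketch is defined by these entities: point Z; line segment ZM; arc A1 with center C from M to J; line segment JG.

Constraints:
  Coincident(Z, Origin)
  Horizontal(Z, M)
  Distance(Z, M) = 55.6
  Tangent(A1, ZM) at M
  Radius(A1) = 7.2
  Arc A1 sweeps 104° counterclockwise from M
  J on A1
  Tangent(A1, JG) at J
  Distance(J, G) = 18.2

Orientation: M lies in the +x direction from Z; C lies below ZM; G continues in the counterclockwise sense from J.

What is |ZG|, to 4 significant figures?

59.32

Z is at the origin; Z and M share the same y with |ZM| = 55.6 and M on the +x side, so M = (55.60, 0.000). The tangent condition forces CM to be normal to ZM, so C = M + (0, -7.2) = (55.60, -7.200). On A1, M sits at bearing 90° from C; a 104° counterclockwise sweep puts J at bearing 194°, so J = C + 7.2·(cos 194°, sin 194°) = (48.61, -8.942). The tangent condition forces CJ to be normal to JG, so JG runs along (−sin 194°, cos 194°); with |JG| = 18.2, G = (53.02, -26.60). Then |ZG| = |G − Z| = 59.32.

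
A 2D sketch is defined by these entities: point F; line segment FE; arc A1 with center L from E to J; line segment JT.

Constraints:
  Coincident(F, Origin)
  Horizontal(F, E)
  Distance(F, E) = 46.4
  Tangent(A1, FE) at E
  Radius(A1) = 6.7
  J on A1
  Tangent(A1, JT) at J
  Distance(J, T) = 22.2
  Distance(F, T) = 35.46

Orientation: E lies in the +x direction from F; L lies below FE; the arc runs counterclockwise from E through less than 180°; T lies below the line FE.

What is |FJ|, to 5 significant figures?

40.967

Checks: ∠(LE, EF) = 90.00° ✓; |LJ| = 6.700 ✓; ∠(LJ, JT) = 90.00° ✓; |JT| = 22.20 ✓; |FT| = 35.46 ✓.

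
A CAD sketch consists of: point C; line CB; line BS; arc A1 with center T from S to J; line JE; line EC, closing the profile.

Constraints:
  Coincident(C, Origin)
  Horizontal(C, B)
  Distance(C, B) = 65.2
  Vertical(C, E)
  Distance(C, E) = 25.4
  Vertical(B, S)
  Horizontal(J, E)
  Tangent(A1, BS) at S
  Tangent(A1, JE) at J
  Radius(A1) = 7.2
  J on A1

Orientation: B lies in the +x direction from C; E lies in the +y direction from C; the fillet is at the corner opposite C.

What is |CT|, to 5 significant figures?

60.788

C is at the origin; C and B share the same y with |CB| = 65.2 and B on the +x side, so B = (65.200, 0.0000). C and E share the same x with |CE| = 25.4 and E on the +y side, so E = (0.0000, 25.400). The virtual corner opposite C is at (65.200, 25.400). The tangent condition forces TS to be normal to BS and A1 meets JE tangentially, so TJ is at right angles to JE, with radius 7.2, so the center T sits 7.2 in from both sides at T = (58.000, 18.200). Then |CT| = |T − C| = 60.788.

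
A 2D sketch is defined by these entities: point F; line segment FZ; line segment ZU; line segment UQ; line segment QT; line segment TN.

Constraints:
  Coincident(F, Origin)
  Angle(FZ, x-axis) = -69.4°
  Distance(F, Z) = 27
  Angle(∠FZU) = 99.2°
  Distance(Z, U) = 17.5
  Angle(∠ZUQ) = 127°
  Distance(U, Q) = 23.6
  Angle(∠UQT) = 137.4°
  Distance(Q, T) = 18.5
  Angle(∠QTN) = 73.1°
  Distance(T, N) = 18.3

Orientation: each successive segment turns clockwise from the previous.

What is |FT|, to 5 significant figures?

35.821

F is at the origin; FZ runs at -69.4° with length 27.0, so Z = (9.4997, -25.274). ∠FZU = 99.2° gives ZU at -150.20° from the x-axis; with |ZU| = 17.5, U = (-5.6862, -33.971). ∠ZUQ = 127.0° gives UQ at 156.80° from the x-axis; with |UQ| = 23.6, Q = (-27.378, -24.674). ∠UQT = 137.4° gives QT at 114.20° from the x-axis; with |QT| = 18.5, T = (-34.961, -7.7994). Then |FT| = |T − F| = 35.821.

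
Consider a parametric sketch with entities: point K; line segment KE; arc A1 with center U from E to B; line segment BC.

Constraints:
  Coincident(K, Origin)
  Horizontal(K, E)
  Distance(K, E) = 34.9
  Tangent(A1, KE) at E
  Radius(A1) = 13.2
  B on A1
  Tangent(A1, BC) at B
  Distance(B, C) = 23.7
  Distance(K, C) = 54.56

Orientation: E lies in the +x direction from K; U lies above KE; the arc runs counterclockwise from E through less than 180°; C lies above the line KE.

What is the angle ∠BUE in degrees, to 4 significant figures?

115.1°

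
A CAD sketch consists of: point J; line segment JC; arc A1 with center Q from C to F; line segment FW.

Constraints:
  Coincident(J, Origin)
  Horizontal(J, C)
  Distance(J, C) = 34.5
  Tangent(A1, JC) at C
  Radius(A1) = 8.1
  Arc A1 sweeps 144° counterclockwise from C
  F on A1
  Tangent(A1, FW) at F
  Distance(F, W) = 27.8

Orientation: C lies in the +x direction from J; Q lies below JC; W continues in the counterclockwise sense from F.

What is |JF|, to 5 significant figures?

33.153

The tangent condition forces QC to be normal to JC, so Q = C + (0, -8.1) = (34.500, -8.1000). On A1, C sits at bearing 90° from Q; a 144° counterclockwise sweep puts F at bearing 234°, so F = Q + 8.1·(cos 234°, sin 234°) = (29.739, -14.653). Then |JF| = |F − J| = 33.153.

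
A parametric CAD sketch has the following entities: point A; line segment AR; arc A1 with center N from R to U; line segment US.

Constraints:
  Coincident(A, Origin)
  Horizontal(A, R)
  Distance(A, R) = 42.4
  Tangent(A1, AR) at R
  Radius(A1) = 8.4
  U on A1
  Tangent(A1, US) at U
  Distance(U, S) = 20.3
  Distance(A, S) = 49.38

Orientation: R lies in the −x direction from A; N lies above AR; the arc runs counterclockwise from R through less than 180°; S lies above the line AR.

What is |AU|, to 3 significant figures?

35.8

Checks: |NU| = 8.400 ✓; ∠(NU, US) = 90.00° ✓; |US| = 20.30 ✓; |AS| = 49.38 ✓.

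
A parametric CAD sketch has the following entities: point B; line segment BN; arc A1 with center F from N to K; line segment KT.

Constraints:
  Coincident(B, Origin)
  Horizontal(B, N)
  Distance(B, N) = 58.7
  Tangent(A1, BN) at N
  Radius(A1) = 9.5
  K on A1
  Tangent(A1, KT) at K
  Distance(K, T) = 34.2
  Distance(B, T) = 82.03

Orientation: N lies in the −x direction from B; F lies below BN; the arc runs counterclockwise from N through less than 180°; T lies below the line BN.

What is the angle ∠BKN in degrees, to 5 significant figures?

36.147°

Checks: ∠(FN, NB) = 90.00° ✓; |FK| = 9.500 ✓; ∠(FK, KT) = 90.00° ✓; |KT| = 34.20 ✓; |BT| = 82.03 ✓.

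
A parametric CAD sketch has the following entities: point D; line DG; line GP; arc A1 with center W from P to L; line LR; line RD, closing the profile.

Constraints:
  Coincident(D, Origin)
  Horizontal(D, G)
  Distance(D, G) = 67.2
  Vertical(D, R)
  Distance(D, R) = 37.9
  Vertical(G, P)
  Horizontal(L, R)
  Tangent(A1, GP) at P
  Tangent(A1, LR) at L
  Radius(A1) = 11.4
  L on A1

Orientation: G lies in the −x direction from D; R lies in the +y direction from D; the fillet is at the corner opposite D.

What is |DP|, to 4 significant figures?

72.24

The virtual corner opposite D is at (-67.20, 37.90). Since A1 is tangent to GP there, WP ⟂ GP and since A1 is tangent to LR there, WL ⟂ LR, with radius 11.4, so the center W sits 11.4 in from both sides at W = (-55.80, 26.50). That places the tangent points at P = (-67.20, 26.50) on GP and L = (-55.80, 37.90) on LR. Then |DP| = |P − D| = 72.24.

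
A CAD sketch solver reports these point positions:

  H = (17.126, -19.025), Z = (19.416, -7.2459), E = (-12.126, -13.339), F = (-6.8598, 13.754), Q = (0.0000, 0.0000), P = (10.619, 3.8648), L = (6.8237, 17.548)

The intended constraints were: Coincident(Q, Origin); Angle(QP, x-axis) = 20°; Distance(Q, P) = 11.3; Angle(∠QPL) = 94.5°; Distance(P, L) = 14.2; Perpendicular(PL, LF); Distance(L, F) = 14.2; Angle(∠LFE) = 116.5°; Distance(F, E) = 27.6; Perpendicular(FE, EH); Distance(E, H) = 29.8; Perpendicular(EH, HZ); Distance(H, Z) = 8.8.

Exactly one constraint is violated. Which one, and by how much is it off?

Distance(H, Z) = 8.8 — off by 3.20.

Q = (0.00, 0.00) ✓; QP at 20.00° ✓; |QP| = 11.30 ✓; ∠QPL = 94.50° ✓; |PL| = 14.20 ✓; ∠(PL, LF) = 89.99° ✓; |LF| = 14.20 ✓; ∠LFE = 116.5° ✓; |FE| = 27.60 ✓; ∠(FE, EH) = 90.00° ✓; |EH| = 29.80 ✓; ∠(EH, HZ) = 90.00° ✓; |HZ| = 12.00 ✗.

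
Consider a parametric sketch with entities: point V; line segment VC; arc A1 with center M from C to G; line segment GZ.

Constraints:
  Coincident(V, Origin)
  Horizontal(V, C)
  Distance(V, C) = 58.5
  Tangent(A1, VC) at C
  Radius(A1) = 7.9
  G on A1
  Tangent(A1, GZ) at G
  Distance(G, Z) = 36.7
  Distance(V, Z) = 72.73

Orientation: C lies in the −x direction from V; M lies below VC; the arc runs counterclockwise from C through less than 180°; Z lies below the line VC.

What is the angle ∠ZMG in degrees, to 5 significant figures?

77.852°

Checks: |MG| = 7.900 ✓; ∠(MG, GZ) = 90.00° ✓; |GZ| = 36.70 ✓; |VZ| = 72.73 ✓.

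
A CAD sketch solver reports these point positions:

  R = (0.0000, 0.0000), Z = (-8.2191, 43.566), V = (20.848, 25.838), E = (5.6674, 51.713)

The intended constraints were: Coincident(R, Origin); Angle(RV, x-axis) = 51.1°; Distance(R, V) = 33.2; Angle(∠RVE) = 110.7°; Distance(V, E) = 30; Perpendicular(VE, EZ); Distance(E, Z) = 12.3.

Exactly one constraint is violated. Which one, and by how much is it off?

Distance(E, Z) = 12.3 — off by 3.80.

R = (0.00, 0.00) ✓; RV at 51.10° ✓; |RV| = 33.20 ✓; ∠RVE = 110.7° ✓; |VE| = 30.00 ✓; ∠(VE, EZ) = 90.00° ✓; |EZ| = 16.10 ✗.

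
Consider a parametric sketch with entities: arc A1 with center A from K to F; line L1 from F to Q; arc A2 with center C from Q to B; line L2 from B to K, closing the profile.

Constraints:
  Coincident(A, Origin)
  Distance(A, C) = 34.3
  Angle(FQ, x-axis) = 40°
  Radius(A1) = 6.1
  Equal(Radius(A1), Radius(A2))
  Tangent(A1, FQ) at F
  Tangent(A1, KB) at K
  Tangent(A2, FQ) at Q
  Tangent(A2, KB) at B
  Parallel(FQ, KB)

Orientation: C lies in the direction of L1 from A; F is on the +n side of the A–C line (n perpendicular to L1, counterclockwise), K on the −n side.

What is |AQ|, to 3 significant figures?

34.8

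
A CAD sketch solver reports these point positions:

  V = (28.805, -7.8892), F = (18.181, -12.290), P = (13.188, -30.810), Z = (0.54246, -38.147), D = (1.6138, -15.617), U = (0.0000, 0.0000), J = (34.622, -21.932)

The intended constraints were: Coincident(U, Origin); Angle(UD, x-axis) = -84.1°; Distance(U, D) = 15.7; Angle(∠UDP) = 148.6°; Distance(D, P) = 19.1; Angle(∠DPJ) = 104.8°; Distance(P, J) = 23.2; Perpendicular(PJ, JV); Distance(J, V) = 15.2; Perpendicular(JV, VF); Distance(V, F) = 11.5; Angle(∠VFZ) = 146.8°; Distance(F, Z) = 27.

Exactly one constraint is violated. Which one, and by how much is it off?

Distance(F, Z) = 27 — off by 4.30.

U = (0.00, 0.00) ✓; UD at -84.10° ✓; |UD| = 15.70 ✓; ∠UDP = 148.6° ✓; |DP| = 19.10 ✓; ∠DPJ = 104.8° ✓; |PJ| = 23.20 ✓; ∠(PJ, JV) = 90.00° ✓; |JV| = 15.20 ✓; ∠(JV, VF) = 90.00° ✓; |VF| = 11.50 ✓; ∠VFZ = 146.8° ✓; |FZ| = 31.30 ✗.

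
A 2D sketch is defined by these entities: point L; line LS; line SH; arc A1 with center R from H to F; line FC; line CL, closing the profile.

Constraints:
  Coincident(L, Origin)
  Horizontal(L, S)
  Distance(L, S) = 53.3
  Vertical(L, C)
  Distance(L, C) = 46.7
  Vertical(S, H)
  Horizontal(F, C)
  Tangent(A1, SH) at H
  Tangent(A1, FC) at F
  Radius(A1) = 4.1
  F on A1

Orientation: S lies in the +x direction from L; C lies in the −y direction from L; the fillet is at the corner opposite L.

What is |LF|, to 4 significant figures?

67.83

The virtual corner opposite L is at (53.30, -46.70). Tangency of A1 to SH means the radius RH is perpendicular to SH and tangency of A1 to FC means the radius RF is perpendicular to FC, with radius 4.1, so the center R sits 4.1 in from both sides at R = (49.20, -42.60). That places the tangent points at H = (53.30, -42.60) on SH and F = (49.20, -46.70) on FC. Then |LF| = |F − L| = 67.83.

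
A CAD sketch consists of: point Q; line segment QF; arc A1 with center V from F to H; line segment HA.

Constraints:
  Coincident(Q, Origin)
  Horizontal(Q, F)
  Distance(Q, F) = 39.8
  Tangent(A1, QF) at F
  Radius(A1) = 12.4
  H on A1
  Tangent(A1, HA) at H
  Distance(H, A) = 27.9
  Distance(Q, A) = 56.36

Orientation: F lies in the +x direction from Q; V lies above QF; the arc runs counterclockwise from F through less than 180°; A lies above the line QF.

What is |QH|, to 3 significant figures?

53.9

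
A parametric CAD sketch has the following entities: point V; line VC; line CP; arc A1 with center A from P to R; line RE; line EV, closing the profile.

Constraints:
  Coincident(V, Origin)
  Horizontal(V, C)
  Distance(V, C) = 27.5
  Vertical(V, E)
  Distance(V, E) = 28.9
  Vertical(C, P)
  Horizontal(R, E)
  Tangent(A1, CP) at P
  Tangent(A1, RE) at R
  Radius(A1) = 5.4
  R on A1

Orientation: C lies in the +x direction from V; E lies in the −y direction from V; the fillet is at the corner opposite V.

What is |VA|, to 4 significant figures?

32.26

VE is vertical with |VE| = 28.9 and E on the −y side, so E = (0.000, -28.90). The virtual corner opposite V is at (27.50, -28.90). The tangent condition forces AP to be normal to CP and tangency of A1 to RE means the radius AR is perpendicular to RE, with radius 5.4, so the center A sits 5.4 in from both sides at A = (22.10, -23.50). Then |VA| = |A − V| = 32.26.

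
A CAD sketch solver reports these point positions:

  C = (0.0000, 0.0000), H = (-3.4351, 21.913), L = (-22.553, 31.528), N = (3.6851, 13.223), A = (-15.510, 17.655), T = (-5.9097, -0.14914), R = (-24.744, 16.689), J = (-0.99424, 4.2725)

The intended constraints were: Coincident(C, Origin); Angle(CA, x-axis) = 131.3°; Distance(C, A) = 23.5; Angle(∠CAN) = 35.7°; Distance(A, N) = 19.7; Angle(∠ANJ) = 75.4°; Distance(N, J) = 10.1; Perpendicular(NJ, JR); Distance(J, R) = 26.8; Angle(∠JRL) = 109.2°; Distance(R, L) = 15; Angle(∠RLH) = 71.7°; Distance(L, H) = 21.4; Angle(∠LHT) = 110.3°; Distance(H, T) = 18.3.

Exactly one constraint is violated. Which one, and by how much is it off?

Distance(H, T) = 18.3 — off by 3.90.

C = (0.00, 0.00) ✓; CA at 131.3° ✓; |CA| = 23.50 ✓; ∠CAN = 35.70° ✓; |AN| = 19.70 ✓; ∠ANJ = 75.40° ✓; |NJ| = 10.10 ✓; ∠(NJ, JR) = 90.00° ✓; |JR| = 26.80 ✓; ∠JRL = 109.2° ✓; |RL| = 15.00 ✓; ∠RLH = 71.70° ✓; |LH| = 21.40 ✓; ∠LHT = 110.3° ✓; |HT| = 22.20 ✗.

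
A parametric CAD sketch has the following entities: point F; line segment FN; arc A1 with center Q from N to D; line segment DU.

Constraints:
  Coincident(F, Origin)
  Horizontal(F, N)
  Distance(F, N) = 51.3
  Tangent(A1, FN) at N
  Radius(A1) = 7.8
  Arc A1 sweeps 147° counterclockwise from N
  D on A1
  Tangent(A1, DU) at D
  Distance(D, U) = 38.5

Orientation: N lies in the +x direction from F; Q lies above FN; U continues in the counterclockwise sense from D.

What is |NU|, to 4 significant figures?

45.09

On A1, N sits at bearing -90° from Q; a 147° counterclockwise sweep puts D at bearing 57°, so D = Q + 7.8·(cos 57°, sin 57°) = (55.55, 14.34). The tangent condition forces QD to be normal to DU, so DU runs along (−sin 57°, cos 57°); with |DU| = 38.5, U = (23.26, 35.31). Then |NU| = |U − N| = 45.09.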